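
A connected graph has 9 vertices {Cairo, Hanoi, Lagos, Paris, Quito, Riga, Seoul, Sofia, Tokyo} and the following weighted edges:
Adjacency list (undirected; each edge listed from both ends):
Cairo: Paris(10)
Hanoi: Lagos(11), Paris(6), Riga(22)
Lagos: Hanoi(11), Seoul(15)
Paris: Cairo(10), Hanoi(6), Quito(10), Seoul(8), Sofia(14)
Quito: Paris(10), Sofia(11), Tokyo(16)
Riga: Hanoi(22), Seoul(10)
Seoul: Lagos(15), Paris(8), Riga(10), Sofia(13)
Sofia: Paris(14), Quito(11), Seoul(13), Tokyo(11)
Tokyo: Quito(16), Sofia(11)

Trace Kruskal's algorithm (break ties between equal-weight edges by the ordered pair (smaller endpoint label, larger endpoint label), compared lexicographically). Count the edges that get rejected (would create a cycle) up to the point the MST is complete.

Sort edges by weight, then run Kruskal:
Hanoi-Paris (6): add — endpoints in different components.
Paris-Seoul (8): add — endpoints in different components.
Cairo-Paris (10): add — endpoints in different components.
Paris-Quito (10): add — endpoints in different components.
Riga-Seoul (10): add — endpoints in different components.
Hanoi-Lagos (11): add — endpoints in different components.
Quito-Sofia (11): add — endpoints in different components.
Sofia-Tokyo (11): add — endpoints in different components.
Edges rejected before the tree was complete: 0.

0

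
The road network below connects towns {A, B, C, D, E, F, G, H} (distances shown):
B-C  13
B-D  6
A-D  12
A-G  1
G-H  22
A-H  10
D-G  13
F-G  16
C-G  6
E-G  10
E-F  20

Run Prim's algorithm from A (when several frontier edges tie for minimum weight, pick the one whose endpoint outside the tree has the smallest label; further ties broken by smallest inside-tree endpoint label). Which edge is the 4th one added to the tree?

Grow the tree from A using Prim:
Step 1: cheapest edge leaving the tree is A-G (1); add G.
Step 2: cheapest edge leaving the tree is C-G (6); add C.
Step 3: cheapest edge leaving the tree is E-G (10); add E.
Step 4: cheapest edge leaving the tree is A-H (10); add H.
Step 5: cheapest edge leaving the tree is A-D (12); add D.
Step 6: cheapest edge leaving the tree is B-D (6); add B.
Step 7: cheapest edge leaving the tree is F-G (16); add F.
The 4th edge added is A-H.

A-H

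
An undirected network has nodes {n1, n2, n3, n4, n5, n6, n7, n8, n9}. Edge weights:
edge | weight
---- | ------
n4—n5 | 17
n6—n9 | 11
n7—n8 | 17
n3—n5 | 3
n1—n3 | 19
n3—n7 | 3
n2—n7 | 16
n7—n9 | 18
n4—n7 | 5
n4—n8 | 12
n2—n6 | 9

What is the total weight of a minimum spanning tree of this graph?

78

Kruskal's algorithm — process edges by increasing weight (ties by edge label):
n3—n5 (3): add — endpoints in different components.
n3—n7 (3): add — endpoints in different components.
n4—n7 (5): add — endpoints in different components.
n2—n6 (9): add — endpoints in different components.
n6—n9 (11): add — endpoints in different components.
n4—n8 (12): add — endpoints in different components.
n2—n7 (16): add — endpoints in different components.
n4—n5 (17): skip — n4 and n5 already connected.
n7—n8 (17): skip — n7 and n8 already connected.
n7—n9 (18): skip — n7 and n9 already connected.
n1—n3 (19): add — endpoints in different components.
MST edges: n3—n5, n3—n7, n4—n7, n2—n6, n6—n9, n4—n8, n2—n7, n1—n3; total weight 3+3+5+9+11+12+16+19 = 78.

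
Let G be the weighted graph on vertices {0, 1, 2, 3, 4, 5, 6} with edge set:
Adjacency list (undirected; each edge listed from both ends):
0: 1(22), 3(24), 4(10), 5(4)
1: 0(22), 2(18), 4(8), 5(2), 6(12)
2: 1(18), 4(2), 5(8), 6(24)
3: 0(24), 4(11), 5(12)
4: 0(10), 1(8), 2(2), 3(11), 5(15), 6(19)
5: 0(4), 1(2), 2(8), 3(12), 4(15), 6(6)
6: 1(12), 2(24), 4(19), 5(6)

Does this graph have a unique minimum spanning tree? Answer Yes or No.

No

Kruskal: consider edges lightest-first.
1 5 (2): add — endpoints in different components.
2 4 (2): add — endpoints in different components.
0 5 (4): add — endpoints in different components.
5 6 (6): add — endpoints in different components.
1 4 (8): add — endpoints in different components.
2 5 (8): skip — 2 and 5 already connected.
0 4 (10): skip — 0 and 4 already connected.
3 4 (11): add — endpoints in different components.
Non-tree edge 2 5 has weight 8, equal to the heaviest edge on its tree cycle — swapping gives another MST of the same weight. Not unique.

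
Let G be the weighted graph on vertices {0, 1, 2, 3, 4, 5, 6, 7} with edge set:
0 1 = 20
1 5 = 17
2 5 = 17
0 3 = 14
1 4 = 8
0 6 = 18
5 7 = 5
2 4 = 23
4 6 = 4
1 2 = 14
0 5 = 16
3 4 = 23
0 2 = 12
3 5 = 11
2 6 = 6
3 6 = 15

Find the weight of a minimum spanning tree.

60

Grow the tree from 0 using Prim:
Step 1: cheapest edge leaving the tree is 0 2 (12); add 2.
Step 2: cheapest edge leaving the tree is 2 6 (6); add 6.
Step 3: cheapest edge leaving the tree is 4 6 (4); add 4.
Step 4: cheapest edge leaving the tree is 1 4 (8); add 1.
Step 5: cheapest edge leaving the tree is 0 3 (14); add 3.
Step 6: cheapest edge leaving the tree is 3 5 (11); add 5.
Step 7: cheapest edge leaving the tree is 5 7 (5); add 7.
MST edges: 0 2, 2 6, 4 6, 1 4, 0 3, 3 5, 5 7; total weight 12+6+4+8+14+11+5 = 60.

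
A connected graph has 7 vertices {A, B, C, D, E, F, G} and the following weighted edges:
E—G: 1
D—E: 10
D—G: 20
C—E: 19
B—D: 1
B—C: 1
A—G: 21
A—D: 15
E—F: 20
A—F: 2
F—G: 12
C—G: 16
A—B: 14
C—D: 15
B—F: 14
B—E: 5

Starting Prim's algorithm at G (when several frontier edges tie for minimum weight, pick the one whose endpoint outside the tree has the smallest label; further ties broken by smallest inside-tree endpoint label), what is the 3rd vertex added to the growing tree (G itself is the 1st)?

B

Prim's algorithm from G:
Step 1: cheapest edge leaving the tree is E—G (1); add E.
Step 2: cheapest edge leaving the tree is B—E (5); add B.
Step 3: cheapest edge leaving the tree is B—C (1); add C.
Step 4: cheapest edge leaving the tree is B—D (1); add D.
Step 5: cheapest edge leaving the tree is F—G (12); add F.
Step 6: cheapest edge leaving the tree is A—F (2); add A.
Vertex order: G, E, B, C, D, F, A. The 3rd vertex is B.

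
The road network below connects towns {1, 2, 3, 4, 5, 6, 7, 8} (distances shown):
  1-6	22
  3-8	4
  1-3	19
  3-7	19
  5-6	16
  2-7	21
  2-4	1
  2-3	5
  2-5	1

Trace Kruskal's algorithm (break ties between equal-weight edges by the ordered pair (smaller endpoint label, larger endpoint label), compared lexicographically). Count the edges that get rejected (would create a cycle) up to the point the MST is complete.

0

Kruskal: consider edges lightest-first.
2-4 (1): add — endpoints in different components.
2-5 (1): add — endpoints in different components.
3-8 (4): add — endpoints in different components.
2-3 (5): add — endpoints in different components.
5-6 (16): add — endpoints in different components.
1-3 (19): add — endpoints in different components.
3-7 (19): add — endpoints in different components.
Edges rejected before the tree was complete: 0.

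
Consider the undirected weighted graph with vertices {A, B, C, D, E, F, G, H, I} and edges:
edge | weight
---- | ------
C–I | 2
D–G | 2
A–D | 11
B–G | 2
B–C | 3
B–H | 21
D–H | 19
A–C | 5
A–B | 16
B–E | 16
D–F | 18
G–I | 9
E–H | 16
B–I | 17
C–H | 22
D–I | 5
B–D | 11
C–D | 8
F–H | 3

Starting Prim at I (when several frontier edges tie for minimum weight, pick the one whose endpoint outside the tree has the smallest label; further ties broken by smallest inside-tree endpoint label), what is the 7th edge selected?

E-H

Prim, starting at I.
Step 1: cheapest edge leaving the tree is C–I (2); add C.
Step 2: cheapest edge leaving the tree is B–C (3); add B.
Step 3: cheapest edge leaving the tree is B–G (2); add G.
Step 4: cheapest edge leaving the tree is D–G (2); add D.
Step 5: cheapest edge leaving the tree is A–C (5); add A.
Step 6: cheapest edge leaving the tree is B–E (16); add E.
Step 7: cheapest edge leaving the tree is E–H (16); add H.
Step 8: cheapest edge leaving the tree is F–H (3); add F.
The 7th edge added is E–H.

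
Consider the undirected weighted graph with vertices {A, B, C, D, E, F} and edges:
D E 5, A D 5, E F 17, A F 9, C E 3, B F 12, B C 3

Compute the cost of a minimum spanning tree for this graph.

25

Prim's algorithm from A:
Step 1: cheapest edge leaving the tree is A D (5); add D.
Step 2: cheapest edge leaving the tree is D E (5); add E.
Step 3: cheapest edge leaving the tree is C E (3); add C.
Step 4: cheapest edge leaving the tree is B C (3); add B.
Step 5: cheapest edge leaving the tree is A F (9); add F.
MST edges: A D, D E, C E, B C, A F; total weight 5+5+3+3+9 = 25.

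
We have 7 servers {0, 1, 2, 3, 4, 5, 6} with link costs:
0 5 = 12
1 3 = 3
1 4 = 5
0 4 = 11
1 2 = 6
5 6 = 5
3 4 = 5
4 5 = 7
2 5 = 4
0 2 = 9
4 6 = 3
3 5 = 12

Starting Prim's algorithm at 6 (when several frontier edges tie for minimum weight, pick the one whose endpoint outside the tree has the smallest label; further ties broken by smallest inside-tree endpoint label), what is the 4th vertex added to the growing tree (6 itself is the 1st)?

3

Grow the tree from 6 using Prim:
Step 1: cheapest edge leaving the tree is 4 6 (3); add 4.
Step 2: cheapest edge leaving the tree is 1 4 (5); add 1.
Step 3: cheapest edge leaving the tree is 1 3 (3); add 3.
Step 4: cheapest edge leaving the tree is 5 6 (5); add 5.
Step 5: cheapest edge leaving the tree is 2 5 (4); add 2.
Step 6: cheapest edge leaving the tree is 0 2 (9); add 0.
Vertex order: 6, 4, 1, 3, 5, 2, 0. The 4th vertex is 3.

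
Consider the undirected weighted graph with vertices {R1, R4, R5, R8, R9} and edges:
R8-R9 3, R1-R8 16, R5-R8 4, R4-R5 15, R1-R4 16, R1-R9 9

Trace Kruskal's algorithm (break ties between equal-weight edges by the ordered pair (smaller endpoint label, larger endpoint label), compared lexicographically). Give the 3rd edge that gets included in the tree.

Kruskal: consider edges lightest-first.
R8-R9 (3): add — endpoints in different components.
R5-R8 (4): add — endpoints in different components.
R1-R9 (9): add — endpoints in different components.
R4-R5 (15): add — endpoints in different components.
The 3rd edge added is R1-R9.

R1-R9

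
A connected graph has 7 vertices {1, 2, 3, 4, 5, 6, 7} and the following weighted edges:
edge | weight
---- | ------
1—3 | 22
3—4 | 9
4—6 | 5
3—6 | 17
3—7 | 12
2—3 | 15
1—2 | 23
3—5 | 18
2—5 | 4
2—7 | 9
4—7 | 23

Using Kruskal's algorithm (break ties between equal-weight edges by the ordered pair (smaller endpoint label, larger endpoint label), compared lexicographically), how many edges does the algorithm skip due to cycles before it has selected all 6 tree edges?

3

Kruskal's algorithm — process edges by increasing weight (ties by edge label):
2—5 (4): add. Components now {1} {2,5} {3} {4} {6} {7}
4—6 (5): add. Components now {1} {2,5} {3} {4,6} {7}
2—7 (9): add. Components now {1} {2,5,7} {3} {4,6}
3—4 (9): add. Components now {1} {2,5,7} {3,4,6}
3—7 (12): add. Components now {1} {2,3,4,5,6,7}
2—3 (15): skip — 2 and 3 already connected.
3—6 (17): skip — 3 and 6 already connected.
3—5 (18): skip — 3 and 5 already connected.
1—3 (22): add. Components now {1,2,3,4,5,6,7}
Edges rejected before the tree was complete: 3.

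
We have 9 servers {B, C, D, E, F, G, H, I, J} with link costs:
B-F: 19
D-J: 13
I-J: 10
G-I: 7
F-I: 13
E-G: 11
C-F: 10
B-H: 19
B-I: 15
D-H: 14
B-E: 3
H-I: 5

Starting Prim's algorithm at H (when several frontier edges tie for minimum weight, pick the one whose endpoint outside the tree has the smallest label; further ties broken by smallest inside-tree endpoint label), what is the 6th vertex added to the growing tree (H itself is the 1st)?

B

Prim's algorithm from H:
Step 1: cheapest edge leaving the tree is H-I (5); add I.
Step 2: cheapest edge leaving the tree is G-I (7); add G.
Step 3: cheapest edge leaving the tree is I-J (10); add J.
Step 4: cheapest edge leaving the tree is E-G (11); add E.
Step 5: cheapest edge leaving the tree is B-E (3); add B.
Step 6: cheapest edge leaving the tree is D-J (13); add D.
Step 7: cheapest edge leaving the tree is F-I (13); add F.
Step 8: cheapest edge leaving the tree is C-F (10); add C.
Vertex order: H, I, G, J, E, B, D, F, C. The 6th vertex is B.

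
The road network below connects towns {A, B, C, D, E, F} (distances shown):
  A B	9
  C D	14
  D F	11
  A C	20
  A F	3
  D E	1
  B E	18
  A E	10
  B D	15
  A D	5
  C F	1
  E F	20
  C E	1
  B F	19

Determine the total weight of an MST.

15

Prim's algorithm from A:
Step 1: frontier [A F 3, A D 5, A B 9, A E 10, A C 20] → take A F (3); add F.
Step 2: frontier [A D 5, A B 9, A E 10, A C 20, C F 1, D F 11, B F 19, E F 20] → take C F (1); add C.
Step 3: frontier [A D 5, A B 9, A E 10, C E 1, C D 14, D F 11, B F 19, E F 20] → take C E (1); add E.
Step 4: frontier [A D 5, A B 9, C D 14, D E 1, B E 18, D F 11, B F 19] → take D E (1); add D.
Step 5: frontier [A B 9, B D 15, B E 18, B F 19] → take A B (9); add B.
MST edges: A F, C F, C E, D E, A B; total weight 3+1+1+1+9 = 15.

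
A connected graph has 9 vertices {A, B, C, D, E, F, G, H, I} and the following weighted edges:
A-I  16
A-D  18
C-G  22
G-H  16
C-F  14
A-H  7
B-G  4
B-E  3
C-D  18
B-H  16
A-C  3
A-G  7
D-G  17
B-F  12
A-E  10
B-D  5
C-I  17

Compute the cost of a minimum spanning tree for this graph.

57

Prim's algorithm from C:
Step 1: cheapest edge leaving the tree is A-C (3); add A.
Step 2: cheapest edge leaving the tree is A-G (7); add G.
Step 3: cheapest edge leaving the tree is B-G (4); add B.
Step 4: cheapest edge leaving the tree is B-E (3); add E.
Step 5: cheapest edge leaving the tree is B-D (5); add D.
Step 6: cheapest edge leaving the tree is A-H (7); add H.
Step 7: cheapest edge leaving the tree is B-F (12); add F.
Step 8: cheapest edge leaving the tree is A-I (16); add I.
MST edges: A-C, A-G, B-G, B-E, B-D, A-H, B-F, A-I; total weight 3+7+4+3+5+7+12+16 = 57.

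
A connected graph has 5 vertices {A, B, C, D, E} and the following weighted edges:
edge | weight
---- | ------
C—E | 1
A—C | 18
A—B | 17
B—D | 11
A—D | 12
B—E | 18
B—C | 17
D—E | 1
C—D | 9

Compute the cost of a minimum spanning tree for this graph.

Kruskal's algorithm — process edges by increasing weight (ties by edge label):
C—E (1): add — endpoints in different components.
D—E (1): add — endpoints in different components.
C—D (9): skip — C and D already connected.
B—D (11): add — endpoints in different components.
A—D (12): add — endpoints in different components.
MST edges: C—E, D—E, B—D, A—D; total weight 1+1+11+12 = 25.

25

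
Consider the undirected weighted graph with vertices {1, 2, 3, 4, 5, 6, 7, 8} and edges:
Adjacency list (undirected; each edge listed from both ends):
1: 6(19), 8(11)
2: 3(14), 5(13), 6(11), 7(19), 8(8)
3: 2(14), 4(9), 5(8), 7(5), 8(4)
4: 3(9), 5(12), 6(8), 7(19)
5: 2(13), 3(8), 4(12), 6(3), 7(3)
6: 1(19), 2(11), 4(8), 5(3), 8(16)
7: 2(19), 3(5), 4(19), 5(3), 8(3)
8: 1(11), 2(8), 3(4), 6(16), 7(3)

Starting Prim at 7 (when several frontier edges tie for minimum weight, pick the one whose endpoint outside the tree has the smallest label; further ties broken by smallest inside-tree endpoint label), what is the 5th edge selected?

2-8

Prim's algorithm from 7:
Step 1: cheapest edge leaving the tree is 5—7 (3); add 5.
Step 2: cheapest edge leaving the tree is 5—6 (3); add 6.
Step 3: cheapest edge leaving the tree is 7—8 (3); add 8.
Step 4: cheapest edge leaving the tree is 3—8 (4); add 3.
Step 5: cheapest edge leaving the tree is 2—8 (8); add 2.
Step 6: cheapest edge leaving the tree is 4—6 (8); add 4.
Step 7: cheapest edge leaving the tree is 1—8 (11); add 1.
The 5th edge added is 2—8.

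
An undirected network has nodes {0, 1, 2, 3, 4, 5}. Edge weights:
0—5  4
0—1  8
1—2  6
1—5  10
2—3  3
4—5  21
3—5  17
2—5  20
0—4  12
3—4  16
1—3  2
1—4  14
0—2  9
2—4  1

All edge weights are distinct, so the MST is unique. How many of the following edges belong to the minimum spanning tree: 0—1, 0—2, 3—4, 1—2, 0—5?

Kruskal's algorithm — process edges by increasing weight (ties by edge label):
2—4 (1): add. Components now {0} {1} {2,4} {3} {5}
1—3 (2): add. Components now {0} {1,3} {2,4} {5}
2—3 (3): add. Components now {0} {1,2,3,4} {5}
0—5 (4): add. Components now {0,5} {1,2,3,4}
1—2 (6): skip — 1 and 2 already connected.
0—1 (8): add. Components now {0,1,2,3,4,5}
MST edge set: {2—4, 1—3, 2—3, 0—5, 0—1}.
Of the listed edges, {0—1, 0—5} are in the MST → 2.

2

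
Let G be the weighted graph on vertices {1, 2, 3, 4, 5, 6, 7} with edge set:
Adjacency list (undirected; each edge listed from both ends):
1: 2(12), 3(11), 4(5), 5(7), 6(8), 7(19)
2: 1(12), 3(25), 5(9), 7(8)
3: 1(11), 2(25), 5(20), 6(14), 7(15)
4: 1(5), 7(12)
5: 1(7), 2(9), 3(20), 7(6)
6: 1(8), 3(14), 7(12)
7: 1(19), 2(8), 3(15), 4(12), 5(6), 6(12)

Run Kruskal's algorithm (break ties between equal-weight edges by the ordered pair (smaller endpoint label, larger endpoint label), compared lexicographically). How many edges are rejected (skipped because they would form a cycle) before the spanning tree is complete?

Kruskal: consider edges lightest-first.
1—4 (5): add — endpoints in different components.
5—7 (6): add — endpoints in different components.
1—5 (7): add — endpoints in different components.
1—6 (8): add — endpoints in different components.
2—7 (8): add — endpoints in different components.
2—5 (9): skip — 2 and 5 already connected.
1—3 (11): add — endpoints in different components.
Edges rejected before the tree was complete: 1.

1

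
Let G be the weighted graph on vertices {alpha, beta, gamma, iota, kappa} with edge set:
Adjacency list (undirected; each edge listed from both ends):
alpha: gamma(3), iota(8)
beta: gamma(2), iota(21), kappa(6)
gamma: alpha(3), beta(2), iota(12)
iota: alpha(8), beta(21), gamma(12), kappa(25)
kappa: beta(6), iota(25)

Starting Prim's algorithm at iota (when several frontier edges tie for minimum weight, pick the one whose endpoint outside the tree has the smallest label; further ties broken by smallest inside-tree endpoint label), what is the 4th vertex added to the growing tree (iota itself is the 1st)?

Prim's algorithm from iota:
Step 1: frontier [alpha-iota 8, gamma-iota 12, beta-iota 21, iota-kappa 25] → take alpha-iota (8); add alpha.
Step 2: frontier [alpha-gamma 3, gamma-iota 12, beta-iota 21, iota-kappa 25] → take alpha-gamma (3); add gamma.
Step 3: frontier [beta-gamma 2, beta-iota 21, iota-kappa 25] → take beta-gamma (2); add beta.
Step 4: frontier [beta-kappa 6, iota-kappa 25] → take beta-kappa (6); add kappa.
Vertex order: iota, alpha, gamma, beta, kappa. The 4th vertex is beta.

beta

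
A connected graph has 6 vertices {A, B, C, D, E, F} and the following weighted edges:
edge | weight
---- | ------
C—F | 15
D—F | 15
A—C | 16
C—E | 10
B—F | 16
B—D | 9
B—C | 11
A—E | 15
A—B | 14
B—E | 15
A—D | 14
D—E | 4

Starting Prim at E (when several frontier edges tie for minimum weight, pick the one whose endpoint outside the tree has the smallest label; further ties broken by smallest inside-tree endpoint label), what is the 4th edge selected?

A-B

Prim's algorithm from E:
Step 1: cheapest edge leaving the tree is D—E (4); add D.
Step 2: cheapest edge leaving the tree is B—D (9); add B.
Step 3: cheapest edge leaving the tree is C—E (10); add C.
Step 4: cheapest edge leaving the tree is A—B (14); add A.
Step 5: cheapest edge leaving the tree is C—F (15); add F.
The 4th edge added is A—B.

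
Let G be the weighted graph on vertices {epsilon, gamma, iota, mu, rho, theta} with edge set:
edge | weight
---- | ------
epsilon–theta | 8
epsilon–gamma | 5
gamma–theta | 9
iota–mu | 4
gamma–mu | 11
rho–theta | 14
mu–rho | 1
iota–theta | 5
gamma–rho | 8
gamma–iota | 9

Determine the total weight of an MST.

Kruskal: consider edges lightest-first.
mu–rho (1): add. Components now {theta} {mu,rho} {epsilon} {iota} {gamma}
iota–mu (4): add. Components now {theta} {iota,mu,rho} {epsilon} {gamma}
epsilon–gamma (5): add. Components now {theta} {iota,mu,rho} {epsilon,gamma}
iota–theta (5): add. Components now {iota,mu,rho,theta} {epsilon,gamma}
epsilon–theta (8): add. Components now {epsilon,gamma,iota,mu,rho,theta}
MST edges: mu–rho, iota–mu, epsilon–gamma, iota–theta, epsilon–theta; total weight 1+4+5+5+8 = 23.

23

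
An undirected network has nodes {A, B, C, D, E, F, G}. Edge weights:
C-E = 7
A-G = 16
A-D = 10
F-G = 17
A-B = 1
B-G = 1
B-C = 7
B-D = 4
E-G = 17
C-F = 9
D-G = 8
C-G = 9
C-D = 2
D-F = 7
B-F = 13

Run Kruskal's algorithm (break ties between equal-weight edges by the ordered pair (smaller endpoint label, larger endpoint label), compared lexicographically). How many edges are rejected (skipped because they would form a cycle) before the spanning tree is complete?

Kruskal: consider edges lightest-first.
A-B (1): add — endpoints in different components.
B-G (1): add — endpoints in different components.
C-D (2): add — endpoints in different components.
B-D (4): add — endpoints in different components.
B-C (7): skip — B and C already connected.
C-E (7): add — endpoints in different components.
D-F (7): add — endpoints in different components.
Edges rejected before the tree was complete: 1.

1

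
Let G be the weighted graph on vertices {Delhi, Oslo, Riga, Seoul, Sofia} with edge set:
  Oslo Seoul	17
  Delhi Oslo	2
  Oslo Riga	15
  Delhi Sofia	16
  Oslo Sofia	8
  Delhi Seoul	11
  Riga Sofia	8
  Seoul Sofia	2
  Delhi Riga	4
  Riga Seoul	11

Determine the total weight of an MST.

Prim, starting at Seoul.
Step 1: frontier [Seoul Sofia 2, Delhi Seoul 11, Riga Seoul 11, Oslo Seoul 17] → take Seoul Sofia (2); add Sofia.
Step 2: frontier [Delhi Seoul 11, Riga Seoul 11, Oslo Seoul 17, Oslo Sofia 8, Riga Sofia 8, Delhi Sofia 16] → take Oslo Sofia (8); add Oslo.
Step 3: frontier [Delhi Oslo 2, Oslo Riga 15, Delhi Seoul 11, Riga Seoul 11, Riga Sofia 8, Delhi Sofia 16] → take Delhi Oslo (2); add Delhi.
Step 4: frontier [Delhi Riga 4, Oslo Riga 15, Riga Seoul 11, Riga Sofia 8] → take Delhi Riga (4); add Riga.
MST edges: Seoul Sofia, Oslo Sofia, Delhi Oslo, Delhi Riga; total weight 2+8+2+4 = 16.

16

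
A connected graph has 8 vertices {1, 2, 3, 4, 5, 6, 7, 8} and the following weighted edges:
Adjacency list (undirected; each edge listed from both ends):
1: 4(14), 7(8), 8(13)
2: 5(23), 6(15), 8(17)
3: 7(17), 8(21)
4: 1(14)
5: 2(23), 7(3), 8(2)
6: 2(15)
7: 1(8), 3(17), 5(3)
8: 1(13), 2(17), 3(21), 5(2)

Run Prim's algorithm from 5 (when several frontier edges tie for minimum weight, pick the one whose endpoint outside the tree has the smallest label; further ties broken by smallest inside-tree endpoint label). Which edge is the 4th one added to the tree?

1-4

Prim, starting at 5.
Step 1: frontier [5–8 2, 5–7 3, 2–5 23] → take 5–8 (2); add 8.
Step 2: frontier [5–7 3, 2–5 23, 1–8 13, 2–8 17, 3–8 21] → take 5–7 (3); add 7.
Step 3: frontier [2–5 23, 1–7 8, 3–7 17, 1–8 13, 2–8 17, 3–8 21] → take 1–7 (8); add 1.
Step 4: frontier [1–4 14, 2–5 23, 3–7 17, 2–8 17, 3–8 21] → take 1–4 (14); add 4.
Step 5: frontier [2–5 23, 3–7 17, 2–8 17, 3–8 21] → take 2–8 (17); add 2.
Step 6: frontier [2–6 15, 3–7 17, 3–8 21] → take 2–6 (15); add 6.
Step 7: frontier [3–7 17, 3–8 21] → take 3–7 (17); add 3.
The 4th edge added is 1–4.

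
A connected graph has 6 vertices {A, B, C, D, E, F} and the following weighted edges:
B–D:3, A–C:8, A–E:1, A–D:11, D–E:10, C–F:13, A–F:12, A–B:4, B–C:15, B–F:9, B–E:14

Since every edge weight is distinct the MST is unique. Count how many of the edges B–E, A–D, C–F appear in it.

Kruskal: consider edges lightest-first.
A–E (1): add — endpoints in different components.
B–D (3): add — endpoints in different components.
A–B (4): add — endpoints in different components.
A–C (8): add — endpoints in different components.
B–F (9): add — endpoints in different components.
MST edge set: {A–E, B–D, A–B, A–C, B–F}.
Of the listed edges, {} are in the MST → 0.

0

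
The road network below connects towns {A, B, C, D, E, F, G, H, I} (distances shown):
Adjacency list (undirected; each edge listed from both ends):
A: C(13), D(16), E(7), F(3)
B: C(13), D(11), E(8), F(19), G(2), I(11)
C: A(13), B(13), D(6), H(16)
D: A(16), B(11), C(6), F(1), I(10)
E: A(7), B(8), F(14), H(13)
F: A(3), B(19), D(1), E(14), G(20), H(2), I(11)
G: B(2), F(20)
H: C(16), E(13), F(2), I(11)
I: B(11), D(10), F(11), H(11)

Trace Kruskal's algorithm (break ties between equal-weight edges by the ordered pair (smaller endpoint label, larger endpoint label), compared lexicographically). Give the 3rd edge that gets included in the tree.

F-H

Kruskal: consider edges lightest-first.
D-F (1): add — endpoints in different components.
B-G (2): add — endpoints in different components.
F-H (2): add — endpoints in different components.
A-F (3): add — endpoints in different components.
C-D (6): add — endpoints in different components.
A-E (7): add — endpoints in different components.
B-E (8): add — endpoints in different components.
D-I (10): add — endpoints in different components.
The 3rd edge added is F-H.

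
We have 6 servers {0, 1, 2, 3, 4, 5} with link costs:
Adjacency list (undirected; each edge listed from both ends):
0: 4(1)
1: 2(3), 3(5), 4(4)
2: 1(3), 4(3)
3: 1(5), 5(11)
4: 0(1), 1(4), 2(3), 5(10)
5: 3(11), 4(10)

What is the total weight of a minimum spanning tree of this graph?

22

Kruskal's algorithm — process edges by increasing weight (ties by edge label):
0-4 (1): add. Components now {0,4} {1} {2} {3} {5}
1-2 (3): add. Components now {0,4} {1,2} {3} {5}
2-4 (3): add. Components now {0,1,2,4} {3} {5}
1-4 (4): skip — 1 and 4 already connected.
1-3 (5): add. Components now {0,1,2,3,4} {5}
4-5 (10): add. Components now {0,1,2,3,4,5}
MST edges: 0-4, 1-2, 2-4, 1-3, 4-5; total weight 1+3+3+5+10 = 22.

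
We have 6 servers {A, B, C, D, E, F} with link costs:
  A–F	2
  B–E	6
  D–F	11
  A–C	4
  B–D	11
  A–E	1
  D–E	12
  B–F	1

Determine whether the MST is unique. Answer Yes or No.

Kruskal's algorithm — process edges by increasing weight (ties by edge label):
A–E (1): add — endpoints in different components.
B–F (1): add — endpoints in different components.
A–F (2): add — endpoints in different components.
A–C (4): add — endpoints in different components.
B–E (6): skip — B and E already connected.
B–D (11): add — endpoints in different components.
Non-tree edge D–F has weight 11, equal to the heaviest edge on its tree cycle — swapping gives another MST of the same weight. Not unique.

No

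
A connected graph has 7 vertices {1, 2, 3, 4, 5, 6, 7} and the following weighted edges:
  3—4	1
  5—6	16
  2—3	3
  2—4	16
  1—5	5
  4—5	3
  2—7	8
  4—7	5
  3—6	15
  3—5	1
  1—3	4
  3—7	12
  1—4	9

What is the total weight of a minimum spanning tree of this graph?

Kruskal's algorithm — process edges by increasing weight (ties by edge label):
3—4 (1): add. Components now {1} {2} {3,4} {5} {6} {7}
3—5 (1): add. Components now {1} {2} {3,4,5} {6} {7}
2—3 (3): add. Components now {1} {2,3,4,5} {6} {7}
4—5 (3): skip — 4 and 5 already connected.
1—3 (4): add. Components now {1,2,3,4,5} {6} {7}
1—5 (5): skip — 1 and 5 already connected.
4—7 (5): add. Components now {1,2,3,4,5,7} {6}
2—7 (8): skip — 2 and 7 already connected.
1—4 (9): skip — 1 and 4 already connected.
3—7 (12): skip — 3 and 7 already connected.
3—6 (15): add. Components now {1,2,3,4,5,6,7}
MST edges: 3—4, 3—5, 2—3, 1—3, 4—7, 3—6; total weight 1+1+3+4+5+15 = 29.

29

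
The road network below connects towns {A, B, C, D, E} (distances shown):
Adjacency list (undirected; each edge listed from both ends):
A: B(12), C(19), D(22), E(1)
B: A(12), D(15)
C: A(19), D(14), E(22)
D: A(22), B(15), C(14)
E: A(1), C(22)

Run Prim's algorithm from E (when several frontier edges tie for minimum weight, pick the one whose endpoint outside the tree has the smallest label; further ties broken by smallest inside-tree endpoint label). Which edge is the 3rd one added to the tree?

B-D

Grow the tree from E using Prim:
Step 1: frontier [A-E 1, C-E 22] → take A-E (1); add A.
Step 2: frontier [A-B 12, A-C 19, A-D 22, C-E 22] → take A-B (12); add B.
Step 3: frontier [A-C 19, A-D 22, B-D 15, C-E 22] → take B-D (15); add D.
Step 4: frontier [A-C 19, C-D 14, C-E 22] → take C-D (14); add C.
The 3rd edge added is B-D.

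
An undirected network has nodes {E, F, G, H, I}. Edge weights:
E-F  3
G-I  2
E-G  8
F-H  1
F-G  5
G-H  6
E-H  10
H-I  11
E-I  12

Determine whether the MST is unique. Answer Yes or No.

Yes

Kruskal's algorithm — process edges by increasing weight (ties by edge label):
F-H (1): add. Components now {E} {F,H} {G} {I}
G-I (2): add. Components now {E} {F,H} {G,I}
E-F (3): add. Components now {E,F,H} {G,I}
F-G (5): add. Components now {E,F,G,H,I}
Every non-tree edge has weight strictly greater than the heaviest edge on the tree path between its endpoints, so the MST is unique.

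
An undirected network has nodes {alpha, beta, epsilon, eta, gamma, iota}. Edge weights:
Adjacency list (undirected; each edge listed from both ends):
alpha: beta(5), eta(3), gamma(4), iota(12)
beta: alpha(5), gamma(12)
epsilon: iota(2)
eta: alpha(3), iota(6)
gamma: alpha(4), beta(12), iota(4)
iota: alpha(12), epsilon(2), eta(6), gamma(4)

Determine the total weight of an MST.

18

Grow the tree from epsilon using Prim:
Step 1: frontier [epsilon-iota 2] → take epsilon-iota (2); add iota.
Step 2: frontier [gamma-iota 4, eta-iota 6, alpha-iota 12] → take gamma-iota (4); add gamma.
Step 3: frontier [alpha-gamma 4, beta-gamma 12, eta-iota 6, alpha-iota 12] → take alpha-gamma (4); add alpha.
Step 4: frontier [alpha-eta 3, alpha-beta 5, beta-gamma 12, eta-iota 6] → take alpha-eta (3); add eta.
Step 5: frontier [alpha-beta 5, beta-gamma 12] → take alpha-beta (5); add beta.
MST edges: epsilon-iota, gamma-iota, alpha-gamma, alpha-eta, alpha-beta; total weight 2+4+4+3+5 = 18.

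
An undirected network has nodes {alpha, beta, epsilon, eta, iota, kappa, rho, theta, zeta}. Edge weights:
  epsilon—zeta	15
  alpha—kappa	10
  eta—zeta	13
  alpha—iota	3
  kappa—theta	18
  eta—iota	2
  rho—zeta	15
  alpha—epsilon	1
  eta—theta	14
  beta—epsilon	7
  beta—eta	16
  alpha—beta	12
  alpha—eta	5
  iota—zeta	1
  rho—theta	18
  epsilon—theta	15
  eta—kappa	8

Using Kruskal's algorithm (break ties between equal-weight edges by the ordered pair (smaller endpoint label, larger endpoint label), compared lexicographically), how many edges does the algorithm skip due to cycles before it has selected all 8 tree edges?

6

Kruskal's algorithm — process edges by increasing weight (ties by edge label):
alpha—epsilon (1): add — endpoints in different components.
iota—zeta (1): add — endpoints in different components.
eta—iota (2): add — endpoints in different components.
alpha—iota (3): add — endpoints in different components.
alpha—eta (5): skip — eta and alpha already connected.
beta—epsilon (7): add — endpoints in different components.
eta—kappa (8): add — endpoints in different components.
alpha—kappa (10): skip — kappa and alpha already connected.
alpha—beta (12): skip — beta and alpha already connected.
eta—zeta (13): skip — eta and zeta already connected.
eta—theta (14): add — endpoints in different components.
epsilon—theta (15): skip — theta and epsilon already connected.
epsilon—zeta (15): skip — epsilon and zeta already connected.
rho—zeta (15): add — endpoints in different components.
Edges rejected before the tree was complete: 6.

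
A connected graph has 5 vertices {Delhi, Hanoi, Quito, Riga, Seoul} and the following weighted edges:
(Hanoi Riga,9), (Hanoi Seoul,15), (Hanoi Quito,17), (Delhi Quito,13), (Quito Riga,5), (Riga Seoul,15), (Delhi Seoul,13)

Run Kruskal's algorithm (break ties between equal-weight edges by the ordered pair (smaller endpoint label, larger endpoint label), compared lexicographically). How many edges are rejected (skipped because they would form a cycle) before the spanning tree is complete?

Sort edges by weight, then run Kruskal:
Quito Riga (5): add. Components now {Quito,Riga} {Hanoi} {Delhi} {Seoul}
Hanoi Riga (9): add. Components now {Hanoi,Quito,Riga} {Delhi} {Seoul}
Delhi Quito (13): add. Components now {Delhi,Hanoi,Quito,Riga} {Seoul}
Delhi Seoul (13): add. Components now {Delhi,Hanoi,Quito,Riga,Seoul}
Edges rejected before the tree was complete: 0.

0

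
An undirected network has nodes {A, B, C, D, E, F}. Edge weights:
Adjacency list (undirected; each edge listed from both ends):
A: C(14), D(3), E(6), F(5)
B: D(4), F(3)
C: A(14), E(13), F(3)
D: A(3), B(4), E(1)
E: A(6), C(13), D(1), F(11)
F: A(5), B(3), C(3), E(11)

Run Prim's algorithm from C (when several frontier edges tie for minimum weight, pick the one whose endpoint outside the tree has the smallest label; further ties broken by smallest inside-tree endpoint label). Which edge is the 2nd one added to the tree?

Grow the tree from C using Prim:
Step 1: frontier [C F 3, C E 13, A C 14] → take C F (3); add F.
Step 2: frontier [C E 13, A C 14, B F 3, A F 5, E F 11] → take B F (3); add B.
Step 3: frontier [B D 4, C E 13, A C 14, A F 5, E F 11] → take B D (4); add D.
Step 4: frontier [C E 13, A C 14, D E 1, A D 3, A F 5, E F 11] → take D E (1); add E.
Step 5: frontier [A C 14, A D 3, A E 6, A F 5] → take A D (3); add A.
The 2nd edge added is B F.

B-F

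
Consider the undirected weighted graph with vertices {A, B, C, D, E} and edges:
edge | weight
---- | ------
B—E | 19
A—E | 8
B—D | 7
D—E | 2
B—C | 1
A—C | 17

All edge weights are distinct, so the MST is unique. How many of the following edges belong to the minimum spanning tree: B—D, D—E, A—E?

Kruskal's algorithm — process edges by increasing weight (ties by edge label):
B—C (1): add. Components now {A} {B,C} {D} {E}
D—E (2): add. Components now {A} {B,C} {D,E}
B—D (7): add. Components now {A} {B,C,D,E}
A—E (8): add. Components now {A,B,C,D,E}
MST edge set: {B—C, D—E, B—D, A—E}.
Of the listed edges, {B—D, D—E, A—E} are in the MST → 3.

3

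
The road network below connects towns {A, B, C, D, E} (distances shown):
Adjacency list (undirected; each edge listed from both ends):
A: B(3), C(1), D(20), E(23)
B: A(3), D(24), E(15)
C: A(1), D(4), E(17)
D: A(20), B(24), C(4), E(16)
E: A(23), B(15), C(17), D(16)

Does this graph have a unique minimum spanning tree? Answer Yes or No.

Yes

Kruskal's algorithm — process edges by increasing weight (ties by edge label):
A C (1): add — endpoints in different components.
A B (3): add — endpoints in different components.
C D (4): add — endpoints in different components.
B E (15): add — endpoints in different components.
Every non-tree edge has weight strictly greater than the heaviest edge on the tree path between its endpoints, so the MST is unique.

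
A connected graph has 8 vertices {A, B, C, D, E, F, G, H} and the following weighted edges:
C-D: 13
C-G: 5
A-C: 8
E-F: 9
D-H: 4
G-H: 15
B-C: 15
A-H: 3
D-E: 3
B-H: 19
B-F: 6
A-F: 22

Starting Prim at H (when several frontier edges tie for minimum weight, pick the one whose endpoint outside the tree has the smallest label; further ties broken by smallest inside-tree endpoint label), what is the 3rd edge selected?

D-E

Grow the tree from H using Prim:
Step 1: cheapest edge leaving the tree is A-H (3); add A.
Step 2: cheapest edge leaving the tree is D-H (4); add D.
Step 3: cheapest edge leaving the tree is D-E (3); add E.
Step 4: cheapest edge leaving the tree is A-C (8); add C.
Step 5: cheapest edge leaving the tree is C-G (5); add G.
Step 6: cheapest edge leaving the tree is E-F (9); add F.
Step 7: cheapest edge leaving the tree is B-F (6); add B.
The 3rd edge added is D-E.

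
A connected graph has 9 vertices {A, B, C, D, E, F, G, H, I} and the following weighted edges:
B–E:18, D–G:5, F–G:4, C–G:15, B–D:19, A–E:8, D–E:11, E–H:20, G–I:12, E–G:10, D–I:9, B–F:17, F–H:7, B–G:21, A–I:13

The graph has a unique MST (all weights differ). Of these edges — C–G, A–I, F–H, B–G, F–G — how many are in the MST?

3

Sort edges by weight, then run Kruskal:
F–G (4): add — endpoints in different components.
D–G (5): add — endpoints in different components.
F–H (7): add — endpoints in different components.
A–E (8): add — endpoints in different components.
D–I (9): add — endpoints in different components.
E–G (10): add — endpoints in different components.
D–E (11): skip — D and E already connected.
G–I (12): skip — G and I already connected.
A–I (13): skip — A and I already connected.
C–G (15): add — endpoints in different components.
B–F (17): add — endpoints in different components.
MST edge set: {F–G, D–G, F–H, A–E, D–I, E–G, C–G, B–F}.
Of the listed edges, {C–G, F–H, F–G} are in the MST → 3.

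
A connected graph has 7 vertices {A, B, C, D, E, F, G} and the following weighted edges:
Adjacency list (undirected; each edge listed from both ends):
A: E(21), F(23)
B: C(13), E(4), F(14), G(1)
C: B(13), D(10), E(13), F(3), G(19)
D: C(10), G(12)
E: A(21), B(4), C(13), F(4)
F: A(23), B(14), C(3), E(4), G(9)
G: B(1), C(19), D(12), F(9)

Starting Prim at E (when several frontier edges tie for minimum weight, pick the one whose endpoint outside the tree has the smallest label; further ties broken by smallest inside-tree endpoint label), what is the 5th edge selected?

C-D

Prim, starting at E.
Step 1: cheapest edge leaving the tree is B—E (4); add B.
Step 2: cheapest edge leaving the tree is B—G (1); add G.
Step 3: cheapest edge leaving the tree is E—F (4); add F.
Step 4: cheapest edge leaving the tree is C—F (3); add C.
Step 5: cheapest edge leaving the tree is C—D (10); add D.
Step 6: cheapest edge leaving the tree is A—E (21); add A.
The 5th edge added is C—D.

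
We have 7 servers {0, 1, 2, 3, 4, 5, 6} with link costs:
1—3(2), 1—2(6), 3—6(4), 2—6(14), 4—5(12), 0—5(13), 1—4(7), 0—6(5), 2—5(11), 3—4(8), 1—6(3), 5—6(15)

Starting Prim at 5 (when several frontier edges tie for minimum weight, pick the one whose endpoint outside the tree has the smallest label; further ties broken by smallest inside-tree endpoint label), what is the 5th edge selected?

0-6

Prim's algorithm from 5:
Step 1: cheapest edge leaving the tree is 2—5 (11); add 2.
Step 2: cheapest edge leaving the tree is 1—2 (6); add 1.
Step 3: cheapest edge leaving the tree is 1—3 (2); add 3.
Step 4: cheapest edge leaving the tree is 1—6 (3); add 6.
Step 5: cheapest edge leaving the tree is 0—6 (5); add 0.
Step 6: cheapest edge leaving the tree is 1—4 (7); add 4.
The 5th edge added is 0—6.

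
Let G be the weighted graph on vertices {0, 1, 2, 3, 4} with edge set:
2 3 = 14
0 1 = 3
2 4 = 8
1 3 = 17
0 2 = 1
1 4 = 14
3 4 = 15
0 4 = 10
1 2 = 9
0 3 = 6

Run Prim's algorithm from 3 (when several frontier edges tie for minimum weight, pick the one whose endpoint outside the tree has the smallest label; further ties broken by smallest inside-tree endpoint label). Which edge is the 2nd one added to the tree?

Grow the tree from 3 using Prim:
Step 1: frontier [0 3 6, 2 3 14, 3 4 15, 1 3 17] → take 0 3 (6); add 0.
Step 2: frontier [0 2 1, 0 1 3, 0 4 10, 2 3 14, 3 4 15, 1 3 17] → take 0 2 (1); add 2.
Step 3: frontier [0 1 3, 0 4 10, 2 4 8, 1 2 9, 3 4 15, 1 3 17] → take 0 1 (3); add 1.
Step 4: frontier [0 4 10, 1 4 14, 2 4 8, 3 4 15] → take 2 4 (8); add 4.
The 2nd edge added is 0 2.

0-2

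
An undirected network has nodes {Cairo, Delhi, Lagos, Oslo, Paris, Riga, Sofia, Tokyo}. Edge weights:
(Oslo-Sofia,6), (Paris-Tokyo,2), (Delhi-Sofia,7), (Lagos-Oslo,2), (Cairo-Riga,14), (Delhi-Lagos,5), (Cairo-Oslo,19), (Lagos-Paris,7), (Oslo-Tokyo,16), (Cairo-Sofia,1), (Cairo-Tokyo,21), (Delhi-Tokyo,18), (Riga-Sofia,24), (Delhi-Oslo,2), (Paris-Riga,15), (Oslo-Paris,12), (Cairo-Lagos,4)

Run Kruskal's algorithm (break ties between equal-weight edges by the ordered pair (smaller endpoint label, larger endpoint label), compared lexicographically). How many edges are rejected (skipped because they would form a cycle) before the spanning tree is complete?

Kruskal's algorithm — process edges by increasing weight (ties by edge label):
Cairo-Sofia (1): add — endpoints in different components.
Delhi-Oslo (2): add — endpoints in different components.
Lagos-Oslo (2): add — endpoints in different components.
Paris-Tokyo (2): add — endpoints in different components.
Cairo-Lagos (4): add — endpoints in different components.
Delhi-Lagos (5): skip — Delhi and Lagos already connected.
Oslo-Sofia (6): skip — Oslo and Sofia already connected.
Delhi-Sofia (7): skip — Delhi and Sofia already connected.
Lagos-Paris (7): add — endpoints in different components.
Oslo-Paris (12): skip — Paris and Oslo already connected.
Cairo-Riga (14): add — endpoints in different components.
Edges rejected before the tree was complete: 4.

4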